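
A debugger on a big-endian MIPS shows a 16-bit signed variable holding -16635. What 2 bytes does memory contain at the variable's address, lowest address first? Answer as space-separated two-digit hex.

Two's complement of -16635 in 16 bits: 16635 = 0x40FB; invert → 0xBF04; add 1 → 0xBF05.
Split into bytes (most-significant first): BF 05.
Big-endian stores the most-significant byte at the lowest address.
So the memory order matches the most-significant-first order: BF 05.

BF 05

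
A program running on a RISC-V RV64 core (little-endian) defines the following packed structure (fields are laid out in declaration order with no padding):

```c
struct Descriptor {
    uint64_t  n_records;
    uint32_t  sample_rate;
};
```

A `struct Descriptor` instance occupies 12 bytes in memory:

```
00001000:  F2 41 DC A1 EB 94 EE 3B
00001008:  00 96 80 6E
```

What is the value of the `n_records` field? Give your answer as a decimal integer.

`n_records` is the first field, at byte offset 0, occupying 8 bytes.
Bytes at offsets 0..7: F2 41 DC A1 EB 94 EE 3B.
In little-endian order the low byte comes first in memory.
Reassemble most-significant byte first: 3B EE 94 EB A1 DC 41 F2 → 0x3BEE94EBA1DC41F2.
0x3BEE94EBA1DC41F2 = 4318552832448676338.

4318552832448676338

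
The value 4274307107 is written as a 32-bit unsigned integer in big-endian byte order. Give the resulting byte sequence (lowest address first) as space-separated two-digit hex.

4274307107 in hexadecimal, padded to 32 bits, is 0xFEC4C023.
Split into bytes (most-significant first): FE C4 C0 23.
Big-endian stores the most-significant byte at the lowest address.
So the memory order matches the most-significant-first order: FE C4 C0 23.

FE C4 C0 23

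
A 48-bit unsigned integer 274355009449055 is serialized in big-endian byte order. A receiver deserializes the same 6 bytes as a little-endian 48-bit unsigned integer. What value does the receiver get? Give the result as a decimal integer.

274355009449055 in 48-bit hexadecimal is 0xF98640E16C5F.
Stored big-endian, the bytes at ascending addresses are F9 86 40 E1 6C 5F.
Read back as little-endian, the first byte is least significant, giving 0x5F6CE14086F9.
0x5F6CE14086F9 = 104921240209145.

104921240209145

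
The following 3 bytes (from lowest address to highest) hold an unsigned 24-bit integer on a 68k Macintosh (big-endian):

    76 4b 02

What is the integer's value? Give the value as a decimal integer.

7752450

Big-endian stores the most-significant byte at the lowest address.
The bytes are already most-significant first: 0x764B02.
0x764B02 = 7752450.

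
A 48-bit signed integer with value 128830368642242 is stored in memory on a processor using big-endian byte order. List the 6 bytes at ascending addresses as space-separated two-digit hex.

128830368642242 in hexadecimal, padded to 48 bits, is 0x752BA85BF4C2.
Split into bytes (most-significant first): 75 2B A8 5B F4 C2.
Big-endian: lowest address holds the most-significant byte.
So the memory order matches the most-significant-first order: 75 2B A8 5B F4 C2.

75 2B A8 5B F4 C2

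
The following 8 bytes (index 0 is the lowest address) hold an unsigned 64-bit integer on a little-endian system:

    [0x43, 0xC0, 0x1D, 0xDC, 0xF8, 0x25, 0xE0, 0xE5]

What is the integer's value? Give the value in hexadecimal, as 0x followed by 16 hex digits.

Little-endian: lowest address holds the least-significant byte.
Reassemble most-significant byte first: E5 E0 25 F8 DC 1D C0 43 → 0xE5E025F8DC1DC043.

0xE5E025F8DC1DC043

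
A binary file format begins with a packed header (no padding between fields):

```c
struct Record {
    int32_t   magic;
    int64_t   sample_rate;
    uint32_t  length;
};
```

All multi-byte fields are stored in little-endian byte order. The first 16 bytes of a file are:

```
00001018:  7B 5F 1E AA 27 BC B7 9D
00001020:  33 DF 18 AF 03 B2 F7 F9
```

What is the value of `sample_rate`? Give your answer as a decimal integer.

-5829664304848716761

`sample_rate` follows `magic` (4 bytes), so it starts at byte offset 4 and occupies 8 bytes.
Bytes at offsets 4..11: 27 BC B7 9D 33 DF 18 AF.
Little-endian stores the least-significant byte at the lowest address.
Reassemble most-significant byte first: AF 18 DF 33 9D B7 BC 27 → 0xAF18DF339DB7BC27.
Top bit is set, so as a signed 64-bit value this is 0xAF18DF339DB7BC27 − 2^64 = -5829664304848716761.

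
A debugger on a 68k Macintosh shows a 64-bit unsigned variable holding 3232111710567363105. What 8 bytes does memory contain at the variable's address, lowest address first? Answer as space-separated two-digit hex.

2C DA C4 79 EE BF 72 21

3232111710567363105 in hexadecimal, padded to 64 bits, is 0x2CDAC479EEBF7221.
Split into bytes (most-significant first): 2C DA C4 79 EE BF 72 21.
Big-endian stores the most-significant byte at the lowest address.
So the memory order matches the most-significant-first order: 2C DA C4 79 EE BF 72 21.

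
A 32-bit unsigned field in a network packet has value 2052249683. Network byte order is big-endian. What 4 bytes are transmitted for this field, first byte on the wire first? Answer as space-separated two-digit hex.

7A 52 D8 53

2052249683 in hexadecimal, padded to 32 bits, is 0x7A52D853.
Split into bytes (most-significant first): 7A 52 D8 53.
Big-endian: lowest address holds the most-significant byte.
So the memory order matches the most-significant-first order: 7A 52 D8 53.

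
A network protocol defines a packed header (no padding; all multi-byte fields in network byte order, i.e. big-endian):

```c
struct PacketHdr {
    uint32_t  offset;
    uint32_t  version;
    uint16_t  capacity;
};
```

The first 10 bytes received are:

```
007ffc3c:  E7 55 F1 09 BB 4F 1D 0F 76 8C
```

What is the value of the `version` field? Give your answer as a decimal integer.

`version` follows `offset` (4 bytes), so it starts at byte offset 4 and occupies 4 bytes.
Bytes at offsets 4..7: BB 4F 1D 0F.
Big-endian stores the most-significant byte at the lowest address.
The bytes are already most-significant first: 0xBB4F1D0F.
0xBB4F1D0F = 3142524175.

3142524175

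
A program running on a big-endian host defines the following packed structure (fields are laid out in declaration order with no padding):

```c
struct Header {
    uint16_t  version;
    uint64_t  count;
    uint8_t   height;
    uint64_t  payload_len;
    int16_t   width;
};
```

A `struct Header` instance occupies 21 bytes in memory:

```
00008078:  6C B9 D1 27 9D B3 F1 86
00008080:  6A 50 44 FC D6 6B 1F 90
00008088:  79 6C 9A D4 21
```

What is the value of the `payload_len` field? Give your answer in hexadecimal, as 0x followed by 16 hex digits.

`payload_len` follows `version` (2 B), `count` (8 B), `height` (1 B), so it starts at offset 2 + 8 + 1 = 11 and occupies 8 bytes.
Bytes at offsets 11..18: FC D6 6B 1F 90 79 6C 9A.
Big-endian: lowest address holds the most-significant byte.
The bytes are already most-significant first: 0xFCD66B1F90796C9A.

0xFCD66B1F90796C9A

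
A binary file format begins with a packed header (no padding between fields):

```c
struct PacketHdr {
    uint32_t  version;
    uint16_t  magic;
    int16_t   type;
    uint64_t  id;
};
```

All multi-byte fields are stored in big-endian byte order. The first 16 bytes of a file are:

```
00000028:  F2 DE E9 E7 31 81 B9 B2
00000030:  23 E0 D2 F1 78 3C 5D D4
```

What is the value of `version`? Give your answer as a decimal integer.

4074695143

`version` is the first field, at byte offset 0, occupying 4 bytes.
Bytes at offsets 0..3: F2 DE E9 E7.
Big-endian stores the most-significant byte at the lowest address.
The bytes are already most-significant first: 0xF2DEE9E7.
0xF2DEE9E7 = 4074695143.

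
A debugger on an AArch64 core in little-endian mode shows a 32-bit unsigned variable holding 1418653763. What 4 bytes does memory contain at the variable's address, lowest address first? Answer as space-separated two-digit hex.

43 F0 8E 54

1418653763 in hexadecimal, padded to 32 bits, is 0x548EF043.
Split into bytes (most-significant first): 54 8E F0 43.
Little-endian stores the least-significant byte at the lowest address.
So at ascending addresses the bytes are 43 F0 8E 54.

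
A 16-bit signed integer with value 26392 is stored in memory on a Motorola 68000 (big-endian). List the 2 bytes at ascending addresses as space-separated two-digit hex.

67 18

26392 in hexadecimal, padded to 16 bits, is 0x6718.
Split into bytes (most-significant first): 67 18.
In big-endian order the high byte comes first in memory.
So the memory order matches the most-significant-first order: 67 18.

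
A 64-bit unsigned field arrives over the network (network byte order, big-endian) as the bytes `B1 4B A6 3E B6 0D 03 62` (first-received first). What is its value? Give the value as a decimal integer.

Big-endian: lowest address holds the most-significant byte.
The bytes are already most-significant first: 0xB14BA63EB60D0362.
0xB14BA63EB60D0362 = 12775487556239033186.

12775487556239033186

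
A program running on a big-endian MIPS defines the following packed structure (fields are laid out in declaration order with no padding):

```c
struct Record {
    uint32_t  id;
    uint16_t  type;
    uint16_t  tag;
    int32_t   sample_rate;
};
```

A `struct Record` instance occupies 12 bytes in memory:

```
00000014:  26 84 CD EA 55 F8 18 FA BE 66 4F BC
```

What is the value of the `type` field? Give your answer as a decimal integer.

`type` follows `id` (4 bytes), so it starts at byte offset 4 and occupies 2 bytes.
Bytes at offsets 4..5: 55 F8.
Big-endian stores the most-significant byte at the lowest address.
The bytes are already most-significant first: 0x55F8.
0x55F8 = 22008.

22008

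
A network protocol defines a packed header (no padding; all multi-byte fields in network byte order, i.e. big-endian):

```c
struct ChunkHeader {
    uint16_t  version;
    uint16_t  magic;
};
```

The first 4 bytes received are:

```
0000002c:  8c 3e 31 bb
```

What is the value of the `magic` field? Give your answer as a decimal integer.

12731

`magic` follows `version` (2 bytes), so it starts at byte offset 2 and occupies 2 bytes.
Bytes at offsets 2..3: 31 BB.
Big-endian stores the most-significant byte at the lowest address.
The bytes are already most-significant first: 0x31BB.
0x31BB = 12731.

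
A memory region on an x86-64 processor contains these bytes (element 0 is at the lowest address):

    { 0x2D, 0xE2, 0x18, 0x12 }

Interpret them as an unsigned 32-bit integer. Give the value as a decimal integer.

303620653

In little-endian order the low byte comes first in memory.
Reassemble most-significant byte first: 12 18 E2 2D → 0x1218E22D.
0x1218E22D = 303620653.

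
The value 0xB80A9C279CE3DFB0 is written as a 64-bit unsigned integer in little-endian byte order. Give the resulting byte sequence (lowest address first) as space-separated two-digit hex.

B0 DF E3 9C 27 9C 0A B8

Split into bytes (most-significant first): B8 0A 9C 27 9C E3 DF B0.
Little-endian stores the least-significant byte at the lowest address.
So at ascending addresses the bytes are B0 DF E3 9C 27 9C 0A B8.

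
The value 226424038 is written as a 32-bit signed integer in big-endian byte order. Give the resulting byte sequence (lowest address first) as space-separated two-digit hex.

226424038 in hexadecimal, padded to 32 bits, is 0x0D7EF4E6.
Split into bytes (most-significant first): 0D 7E F4 E6.
In big-endian order the high byte comes first in memory.
So the memory order matches the most-significant-first order: 0D 7E F4 E6.

0D 7E F4 E6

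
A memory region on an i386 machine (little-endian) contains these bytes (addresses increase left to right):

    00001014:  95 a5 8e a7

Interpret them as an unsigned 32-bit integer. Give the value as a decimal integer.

Little-endian: lowest address holds the least-significant byte.
Reassemble most-significant byte first: A7 8E A5 95 → 0xA78EA595.
0xA78EA595 = 2811143573.

2811143573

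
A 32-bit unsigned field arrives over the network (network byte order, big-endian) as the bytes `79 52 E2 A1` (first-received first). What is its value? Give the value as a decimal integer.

Big-endian stores the most-significant byte at the lowest address.
The bytes are already most-significant first: 0x7952E2A1.
0x7952E2A1 = 2035475105.

2035475105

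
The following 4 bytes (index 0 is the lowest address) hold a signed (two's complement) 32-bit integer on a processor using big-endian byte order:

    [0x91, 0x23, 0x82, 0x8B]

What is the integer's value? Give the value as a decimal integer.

Big-endian stores the most-significant byte at the lowest address.
The bytes are already most-significant first: 0x9123828B.
Top bit is set, so as a signed 32-bit value this is 0x9123828B − 2^32 = -1859943797.

-1859943797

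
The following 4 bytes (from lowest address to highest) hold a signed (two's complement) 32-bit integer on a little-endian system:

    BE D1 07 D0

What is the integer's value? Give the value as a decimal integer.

Little-endian stores the least-significant byte at the lowest address.
Reassemble most-significant byte first: D0 07 D1 BE → 0xD007D1BE.
Top bit is set, so as a signed 32-bit value this is 0xD007D1BE − 2^32 = -804793922.

-804793922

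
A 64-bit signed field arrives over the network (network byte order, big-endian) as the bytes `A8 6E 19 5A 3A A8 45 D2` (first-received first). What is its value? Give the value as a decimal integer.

Big-endian stores the most-significant byte at the lowest address.
The bytes are already most-significant first: 0xA86E195A3AA845D2.
Top bit is set, so as a signed 64-bit value this is 0xA86E195A3AA845D2 − 2^64 = -6310078152577628718.

-6310078152577628718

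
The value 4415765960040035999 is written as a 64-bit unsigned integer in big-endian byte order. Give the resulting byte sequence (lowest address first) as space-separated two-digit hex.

3D 47 F3 BE B3 72 B6 9F

4415765960040035999 in hexadecimal, padded to 64 bits, is 0x3D47F3BEB372B69F.
Split into bytes (most-significant first): 3D 47 F3 BE B3 72 B6 9F.
Big-endian: lowest address holds the most-significant byte.
So the memory order matches the most-significant-first order: 3D 47 F3 BE B3 72 B6 9F.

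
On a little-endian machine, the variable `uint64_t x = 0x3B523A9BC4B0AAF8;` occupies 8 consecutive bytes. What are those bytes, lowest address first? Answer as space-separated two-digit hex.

Split into bytes (most-significant first): 3B 52 3A 9B C4 B0 AA F8.
Little-endian: lowest address holds the least-significant byte.
So at ascending addresses the bytes are F8 AA B0 C4 9B 3A 52 3B.

F8 AA B0 C4 9B 3A 52 3B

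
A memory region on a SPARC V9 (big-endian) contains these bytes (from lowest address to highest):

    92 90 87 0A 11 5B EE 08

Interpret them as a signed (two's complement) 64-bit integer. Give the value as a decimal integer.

In big-endian order the high byte comes first in memory.
The bytes are already most-significant first: 0x9290870A115BEE08.
Top bit is set, so as a signed 64-bit value this is 0x9290870A115BEE08 − 2^64 = -7885654470215078392.

-7885654470215078392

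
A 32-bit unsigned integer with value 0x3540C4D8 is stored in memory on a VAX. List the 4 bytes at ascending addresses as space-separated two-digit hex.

D8 C4 40 35

Split into bytes (most-significant first): 35 40 C4 D8.
In little-endian order the low byte comes first in memory.
So at ascending addresses the bytes are D8 C4 40 35.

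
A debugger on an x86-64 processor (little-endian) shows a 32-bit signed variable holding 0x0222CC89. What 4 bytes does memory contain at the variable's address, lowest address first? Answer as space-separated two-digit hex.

Split into bytes (most-significant first): 02 22 CC 89.
In little-endian order the low byte comes first in memory.
So at ascending addresses the bytes are 89 CC 22 02.

89 CC 22 02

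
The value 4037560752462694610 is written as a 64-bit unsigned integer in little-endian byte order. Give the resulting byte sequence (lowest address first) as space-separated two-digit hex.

4037560752462694610 in hexadecimal, padded to 64 bits, is 0x38084C1CC99908D2.
Split into bytes (most-significant first): 38 08 4C 1C C9 99 08 D2.
In little-endian order the low byte comes first in memory.
So at ascending addresses the bytes are D2 08 99 C9 1C 4C 08 38.

D2 08 99 C9 1C 4C 08 38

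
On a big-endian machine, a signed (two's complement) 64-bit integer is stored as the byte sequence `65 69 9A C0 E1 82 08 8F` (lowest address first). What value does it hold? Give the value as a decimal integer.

In big-endian order the high byte comes first in memory.
The bytes are already most-significant first: 0x65699AC0E182088F.
0x65699AC0E182088F = 7307542023593134223.

7307542023593134223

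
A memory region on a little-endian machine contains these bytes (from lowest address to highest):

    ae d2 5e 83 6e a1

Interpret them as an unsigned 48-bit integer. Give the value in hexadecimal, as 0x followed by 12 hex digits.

0xA16E835ED2AE

Little-endian: lowest address holds the least-significant byte.
Reassemble most-significant byte first: A1 6E 83 5E D2 AE → 0xA16E835ED2AE.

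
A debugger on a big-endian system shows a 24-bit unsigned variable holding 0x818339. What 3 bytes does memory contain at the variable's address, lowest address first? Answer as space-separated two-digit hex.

Split into bytes (most-significant first): 81 83 39.
In big-endian order the high byte comes first in memory.
So the memory order matches the most-significant-first order: 81 83 39.

81 83 39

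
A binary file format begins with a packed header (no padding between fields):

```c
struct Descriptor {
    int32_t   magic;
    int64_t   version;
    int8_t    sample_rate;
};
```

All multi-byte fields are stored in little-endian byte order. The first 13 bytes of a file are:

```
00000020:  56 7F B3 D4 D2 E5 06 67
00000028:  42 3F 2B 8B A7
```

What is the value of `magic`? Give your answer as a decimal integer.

-726433962

`magic` is the first field, at byte offset 0, occupying 4 bytes.
Bytes at offsets 0..3: 56 7F B3 D4.
Little-endian: lowest address holds the least-significant byte.
Reassemble most-significant byte first: D4 B3 7F 56 → 0xD4B37F56.
Top bit is set, so as a signed 32-bit value this is 0xD4B37F56 − 2^32 = -726433962.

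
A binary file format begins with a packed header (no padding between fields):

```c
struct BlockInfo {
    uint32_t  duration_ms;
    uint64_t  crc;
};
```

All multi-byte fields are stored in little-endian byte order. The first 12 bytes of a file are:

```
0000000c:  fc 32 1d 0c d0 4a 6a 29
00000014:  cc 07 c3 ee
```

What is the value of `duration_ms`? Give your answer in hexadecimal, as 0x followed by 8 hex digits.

0x0C1D32FC

`duration_ms` is the first field, at byte offset 0, occupying 4 bytes.
Bytes at offsets 0..3: FC 32 1D 0C.
Little-endian: lowest address holds the least-significant byte.
Reassemble most-significant byte first: 0C 1D 32 FC → 0x0C1D32FC.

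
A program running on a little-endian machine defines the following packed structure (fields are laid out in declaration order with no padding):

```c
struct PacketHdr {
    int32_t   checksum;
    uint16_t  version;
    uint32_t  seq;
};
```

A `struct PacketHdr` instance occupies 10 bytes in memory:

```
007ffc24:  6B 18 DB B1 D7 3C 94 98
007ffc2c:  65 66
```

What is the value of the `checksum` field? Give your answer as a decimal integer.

`checksum` is the first field, at byte offset 0, occupying 4 bytes.
Bytes at offsets 0..3: 6B 18 DB B1.
Little-endian stores the least-significant byte at the lowest address.
Reassemble most-significant byte first: B1 DB 18 6B → 0xB1DB186B.
Top bit is set, so as a signed 32-bit value this is 0xB1DB186B − 2^32 = -1311041429.

-1311041429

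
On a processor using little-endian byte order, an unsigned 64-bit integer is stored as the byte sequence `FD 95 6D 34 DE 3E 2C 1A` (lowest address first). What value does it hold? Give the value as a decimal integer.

In little-endian order the low byte comes first in memory.
Reassemble most-significant byte first: 1A 2C 3E DE 34 6D 95 FD → 0x1A2C3EDE346D95FD.
0x1A2C3EDE346D95FD = 1885951468044654077.

1885951468044654077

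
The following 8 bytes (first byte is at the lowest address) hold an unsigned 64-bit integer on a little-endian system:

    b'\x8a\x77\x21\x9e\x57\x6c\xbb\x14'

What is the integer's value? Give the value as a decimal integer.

1493906824974399370

Little-endian: lowest address holds the least-significant byte.
Reassemble most-significant byte first: 14 BB 6C 57 9E 21 77 8A → 0x14BB6C579E21778A.
0x14BB6C579E21778A = 1493906824974399370.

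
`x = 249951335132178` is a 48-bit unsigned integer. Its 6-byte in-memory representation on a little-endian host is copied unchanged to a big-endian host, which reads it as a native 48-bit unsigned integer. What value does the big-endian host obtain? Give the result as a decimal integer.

249951335132178 in 48-bit hexadecimal is 0xE354548AAC12.
Stored little-endian, the bytes at ascending addresses are 12 AC 8A 54 54 E3.
Read back as big-endian, the last byte is least significant, giving 0x12AC8A5454E3.
0x12AC8A5454E3 = 20532264457443.

20532264457443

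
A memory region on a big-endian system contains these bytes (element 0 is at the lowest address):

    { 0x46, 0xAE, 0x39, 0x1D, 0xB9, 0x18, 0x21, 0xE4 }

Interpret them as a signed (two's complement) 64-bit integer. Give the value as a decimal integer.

5093071028424810980

Big-endian: lowest address holds the most-significant byte.
The bytes are already most-significant first: 0x46AE391DB91821E4.
0x46AE391DB91821E4 = 5093071028424810980.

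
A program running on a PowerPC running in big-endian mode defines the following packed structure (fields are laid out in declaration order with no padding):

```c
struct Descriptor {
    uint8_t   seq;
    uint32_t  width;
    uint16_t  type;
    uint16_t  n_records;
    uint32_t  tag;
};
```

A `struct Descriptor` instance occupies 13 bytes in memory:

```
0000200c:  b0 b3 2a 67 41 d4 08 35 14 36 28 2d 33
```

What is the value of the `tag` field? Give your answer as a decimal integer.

`tag` follows `seq` (1 B), `width` (4 B), `type` (2 B), `n_records` (2 B), so it starts at offset 1 + 4 + 2 + 2 = 9 and occupies 4 bytes.
Bytes at offsets 9..12: 36 28 2D 33.
Big-endian stores the most-significant byte at the lowest address.
The bytes are already most-significant first: 0x36282D33.
0x36282D33 = 908602675.

908602675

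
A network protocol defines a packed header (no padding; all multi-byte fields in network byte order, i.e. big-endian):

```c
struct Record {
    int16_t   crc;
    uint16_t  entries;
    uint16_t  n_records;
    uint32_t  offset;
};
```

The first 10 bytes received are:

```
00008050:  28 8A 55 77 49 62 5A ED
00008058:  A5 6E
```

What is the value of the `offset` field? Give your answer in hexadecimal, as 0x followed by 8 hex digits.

`offset` follows `crc` (2 B), `entries` (2 B), `n_records` (2 B), so it starts at offset 2 + 2 + 2 = 6 and occupies 4 bytes.
Bytes at offsets 6..9: 5A ED A5 6E.
Big-endian: lowest address holds the most-significant byte.
The bytes are already most-significant first: 0x5AEDA56E.

0x5AEDA56E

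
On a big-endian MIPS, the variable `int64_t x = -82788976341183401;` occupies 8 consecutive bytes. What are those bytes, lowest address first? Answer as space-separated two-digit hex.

Two's complement of -82788976341183401 in 64 bits: 82788976341183401 = 0x01262022A6226BA9; invert → 0xFED9DFDD59DD9456; add 1 → 0xFED9DFDD59DD9457.
Split into bytes (most-significant first): FE D9 DF DD 59 DD 94 57.
Big-endian: lowest address holds the most-significant byte.
So the memory order matches the most-significant-first order: FE D9 DF DD 59 DD 94 57.

FE D9 DF DD 59 DD 94 57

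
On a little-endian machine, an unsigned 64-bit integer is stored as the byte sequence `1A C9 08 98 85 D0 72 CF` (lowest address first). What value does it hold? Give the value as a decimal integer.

Little-endian stores the least-significant byte at the lowest address.
Reassemble most-significant byte first: CF 72 D0 85 98 08 C9 1A → 0xCF72D0859808C91A.
0xCF72D0859808C91A = 14948239385396037914.

14948239385396037914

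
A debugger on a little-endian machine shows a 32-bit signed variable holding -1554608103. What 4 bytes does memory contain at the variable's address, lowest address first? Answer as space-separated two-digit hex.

19 90 56 A3

Two's complement of -1554608103 in 32 bits: 1554608103 = 0x5CA96FE7; invert → 0xA3569018; add 1 → 0xA3569019.
Split into bytes (most-significant first): A3 56 90 19.
In little-endian order the low byte comes first in memory.
So at ascending addresses the bytes are 19 90 56 A3.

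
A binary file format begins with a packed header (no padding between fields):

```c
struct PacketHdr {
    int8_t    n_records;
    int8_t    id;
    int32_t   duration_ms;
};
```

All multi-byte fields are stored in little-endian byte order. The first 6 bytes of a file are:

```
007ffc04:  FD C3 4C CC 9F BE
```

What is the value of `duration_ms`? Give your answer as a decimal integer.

-1096823732

`duration_ms` follows `n_records` (1 B), `id` (1 B), so it starts at offset 1 + 1 = 2 and occupies 4 bytes.
Bytes at offsets 2..5: 4C CC 9F BE.
In little-endian order the low byte comes first in memory.
Reassemble most-significant byte first: BE 9F CC 4C → 0xBE9FCC4C.
Top bit is set, so as a signed 32-bit value this is 0xBE9FCC4C − 2^32 = -1096823732.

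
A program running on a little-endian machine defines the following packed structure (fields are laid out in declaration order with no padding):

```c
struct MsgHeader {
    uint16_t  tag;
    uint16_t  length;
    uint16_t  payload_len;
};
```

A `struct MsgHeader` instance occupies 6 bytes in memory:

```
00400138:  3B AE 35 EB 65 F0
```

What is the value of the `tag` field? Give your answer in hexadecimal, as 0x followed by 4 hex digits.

0xAE3B

`tag` is the first field, at byte offset 0, occupying 2 bytes.
Bytes at offsets 0..1: 3B AE.
In little-endian order the low byte comes first in memory.
Reassemble most-significant byte first: AE 3B → 0xAE3B.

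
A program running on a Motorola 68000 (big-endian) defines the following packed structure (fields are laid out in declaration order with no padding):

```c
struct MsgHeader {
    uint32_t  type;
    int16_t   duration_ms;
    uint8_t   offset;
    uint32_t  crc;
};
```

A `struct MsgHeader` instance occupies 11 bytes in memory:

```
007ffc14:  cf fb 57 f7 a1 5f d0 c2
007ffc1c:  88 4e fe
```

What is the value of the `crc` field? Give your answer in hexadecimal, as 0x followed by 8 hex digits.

0xC2884EFE

`crc` follows `type` (4 B), `duration_ms` (2 B), `offset` (1 B), so it starts at offset 4 + 2 + 1 = 7 and occupies 4 bytes.
Bytes at offsets 7..10: C2 88 4E FE.
Big-endian stores the most-significant byte at the lowest address.
The bytes are already most-significant first: 0xC2884EFE.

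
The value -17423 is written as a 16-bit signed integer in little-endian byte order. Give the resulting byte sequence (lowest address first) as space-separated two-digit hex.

F1 BB

Two's complement of -17423 in 16 bits: 17423 = 0x440F; invert → 0xBBF0; add 1 → 0xBBF1.
Split into bytes (most-significant first): BB F1.
Little-endian stores the least-significant byte at the lowest address.
So at ascending addresses the bytes are F1 BB.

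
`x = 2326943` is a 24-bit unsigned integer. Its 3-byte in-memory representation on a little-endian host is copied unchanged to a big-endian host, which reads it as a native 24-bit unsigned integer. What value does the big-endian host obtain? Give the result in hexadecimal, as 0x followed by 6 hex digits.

0x9F8123

2326943 in 24-bit hexadecimal is 0x23819F.
Stored little-endian, the bytes at ascending addresses are 9F 81 23.
Read back as big-endian, the last byte is least significant, giving 0x9F8123.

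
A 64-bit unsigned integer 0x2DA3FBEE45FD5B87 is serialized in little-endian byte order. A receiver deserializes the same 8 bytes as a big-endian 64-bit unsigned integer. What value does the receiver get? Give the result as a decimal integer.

Stored little-endian, the bytes at ascending addresses are 87 5B FD 45 EE FB A3 2D.
Read back as big-endian, the last byte is least significant, giving 0x875BFD45EEFBA32D.
0x875BFD45EEFBA32D = 9753667894804980525.

9753667894804980525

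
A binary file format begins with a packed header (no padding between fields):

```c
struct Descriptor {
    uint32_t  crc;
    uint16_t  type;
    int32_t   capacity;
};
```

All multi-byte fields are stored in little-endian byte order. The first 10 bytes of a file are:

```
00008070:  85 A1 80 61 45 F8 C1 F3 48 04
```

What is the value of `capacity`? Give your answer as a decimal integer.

`capacity` follows `crc` (4 B), `type` (2 B), so it starts at offset 4 + 2 = 6 and occupies 4 bytes.
Bytes at offsets 6..9: C1 F3 48 04.
In little-endian order the low byte comes first in memory.
Reassemble most-significant byte first: 04 48 F3 C1 → 0x0448F3C1.
0x0448F3C1 = 71889857.

71889857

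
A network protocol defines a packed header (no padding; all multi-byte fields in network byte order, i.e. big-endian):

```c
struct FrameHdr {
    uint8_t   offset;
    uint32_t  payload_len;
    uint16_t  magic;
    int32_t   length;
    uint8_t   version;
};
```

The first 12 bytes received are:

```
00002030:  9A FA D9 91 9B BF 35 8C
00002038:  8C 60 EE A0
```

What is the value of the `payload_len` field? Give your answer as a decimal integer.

`payload_len` follows `offset` (1 byte), so it starts at byte offset 1 and occupies 4 bytes.
Bytes at offsets 1..4: FA D9 91 9B.
In big-endian order the high byte comes first in memory.
The bytes are already most-significant first: 0xFAD9919B.
0xFAD9919B = 4208562587.

4208562587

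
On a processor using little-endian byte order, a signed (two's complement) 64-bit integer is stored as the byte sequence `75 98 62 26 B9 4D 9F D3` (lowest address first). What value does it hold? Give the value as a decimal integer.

In little-endian order the low byte comes first in memory.
Reassemble most-significant byte first: D3 9F 4D B9 26 62 98 75 → 0xD39F4DB926629875.
Top bit is set, so as a signed 64-bit value this is 0xD39F4DB926629875 − 2^64 = -3197751752801478539.

-3197751752801478539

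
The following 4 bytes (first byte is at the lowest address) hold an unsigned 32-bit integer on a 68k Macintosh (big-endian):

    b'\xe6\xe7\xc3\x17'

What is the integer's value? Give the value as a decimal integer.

Big-endian stores the most-significant byte at the lowest address.
The bytes are already most-significant first: 0xE6E7C317.
0xE6E7C317 = 3873948439.

3873948439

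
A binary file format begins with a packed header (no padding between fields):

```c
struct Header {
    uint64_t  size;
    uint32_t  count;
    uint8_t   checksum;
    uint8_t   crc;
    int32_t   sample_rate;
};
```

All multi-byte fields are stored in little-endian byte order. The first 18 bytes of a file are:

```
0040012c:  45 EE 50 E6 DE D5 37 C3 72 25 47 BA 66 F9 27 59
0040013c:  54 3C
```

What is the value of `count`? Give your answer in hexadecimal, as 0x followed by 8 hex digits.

`count` follows `size` (8 bytes), so it starts at byte offset 8 and occupies 4 bytes.
Bytes at offsets 8..11: 72 25 47 BA.
In little-endian order the low byte comes first in memory.
Reassemble most-significant byte first: BA 47 25 72 → 0xBA472572.

0xBA472572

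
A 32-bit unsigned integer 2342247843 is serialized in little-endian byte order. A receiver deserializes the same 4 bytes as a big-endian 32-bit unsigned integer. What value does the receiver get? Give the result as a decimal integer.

2749209483

2342247843 in 32-bit hexadecimal is 0x8B9BDDA3.
Stored little-endian, the bytes at ascending addresses are A3 DD 9B 8B.
Read back as big-endian, the last byte is least significant, giving 0xA3DD9B8B.
0xA3DD9B8B = 2749209483.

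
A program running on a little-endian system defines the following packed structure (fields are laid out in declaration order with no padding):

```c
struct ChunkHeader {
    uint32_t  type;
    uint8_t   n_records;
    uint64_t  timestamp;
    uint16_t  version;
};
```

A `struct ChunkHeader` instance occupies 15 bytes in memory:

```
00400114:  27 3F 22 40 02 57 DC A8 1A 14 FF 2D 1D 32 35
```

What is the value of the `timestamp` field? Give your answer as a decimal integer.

`timestamp` follows `type` (4 B), `n_records` (1 B), so it starts at offset 4 + 1 = 5 and occupies 8 bytes.
Bytes at offsets 5..12: 57 DC A8 1A 14 FF 2D 1D.
In little-endian order the low byte comes first in memory.
Reassemble most-significant byte first: 1D 2D FF 14 1A A8 DC 57 → 0x1D2DFF141AA8DC57.
0x1D2DFF141AA8DC57 = 2102617062863592535.

2102617062863592535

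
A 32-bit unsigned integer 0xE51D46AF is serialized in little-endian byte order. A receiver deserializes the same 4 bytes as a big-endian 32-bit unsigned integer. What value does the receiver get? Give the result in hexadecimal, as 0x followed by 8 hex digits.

Stored little-endian, the bytes at ascending addresses are AF 46 1D E5.
Read back as big-endian, the last byte is least significant, giving 0xAF461DE5.

0xAF461DE5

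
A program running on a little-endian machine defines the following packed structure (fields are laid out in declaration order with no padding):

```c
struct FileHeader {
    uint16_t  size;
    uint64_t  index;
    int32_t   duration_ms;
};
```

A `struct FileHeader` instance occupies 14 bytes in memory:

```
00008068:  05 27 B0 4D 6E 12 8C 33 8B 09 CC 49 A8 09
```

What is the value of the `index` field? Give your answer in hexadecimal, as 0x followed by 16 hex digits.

0x098B338C126E4DB0

`index` follows `size` (2 bytes), so it starts at byte offset 2 and occupies 8 bytes.
Bytes at offsets 2..9: B0 4D 6E 12 8C 33 8B 09.
Little-endian: lowest address holds the least-significant byte.
Reassemble most-significant byte first: 09 8B 33 8C 12 6E 4D B0 → 0x098B338C126E4DB0.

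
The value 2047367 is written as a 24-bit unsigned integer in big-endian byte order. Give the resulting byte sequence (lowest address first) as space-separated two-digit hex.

1F 3D 87

2047367 in hexadecimal, padded to 24 bits, is 0x1F3D87.
Split into bytes (most-significant first): 1F 3D 87.
Big-endian stores the most-significant byte at the lowest address.
So the memory order matches the most-significant-first order: 1F 3D 87.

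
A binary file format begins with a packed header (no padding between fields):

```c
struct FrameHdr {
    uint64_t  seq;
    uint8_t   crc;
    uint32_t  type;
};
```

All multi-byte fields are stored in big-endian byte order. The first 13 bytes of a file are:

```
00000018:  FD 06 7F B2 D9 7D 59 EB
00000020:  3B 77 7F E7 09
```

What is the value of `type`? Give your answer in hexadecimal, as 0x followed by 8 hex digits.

0x777FE709

`type` follows `seq` (8 B), `crc` (1 B), so it starts at offset 8 + 1 = 9 and occupies 4 bytes.
Bytes at offsets 9..12: 77 7F E7 09.
Big-endian stores the most-significant byte at the lowest address.
The bytes are already most-significant first: 0x777FE709.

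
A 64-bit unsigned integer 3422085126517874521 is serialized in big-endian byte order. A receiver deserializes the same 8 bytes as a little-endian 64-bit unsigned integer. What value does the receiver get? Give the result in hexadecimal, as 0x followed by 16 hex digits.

0x59DF3EA54AB07D2F

3422085126517874521 in 64-bit hexadecimal is 0x2F7DB04AA53EDF59.
Stored big-endian, the bytes at ascending addresses are 2F 7D B0 4A A5 3E DF 59.
Read back as little-endian, the first byte is least significant, giving 0x59DF3EA54AB07D2F.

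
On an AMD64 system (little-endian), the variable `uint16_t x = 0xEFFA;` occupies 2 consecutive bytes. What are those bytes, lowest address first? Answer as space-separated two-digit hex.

Split into bytes (most-significant first): EF FA.
Little-endian stores the least-significant byte at the lowest address.
So at ascending addresses the bytes are FA EF.

FA EF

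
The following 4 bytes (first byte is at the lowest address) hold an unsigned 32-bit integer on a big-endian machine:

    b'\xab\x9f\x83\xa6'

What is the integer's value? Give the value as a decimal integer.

Big-endian stores the most-significant byte at the lowest address.
The bytes are already most-significant first: 0xAB9F83A6.
0xAB9F83A6 = 2879357862.

2879357862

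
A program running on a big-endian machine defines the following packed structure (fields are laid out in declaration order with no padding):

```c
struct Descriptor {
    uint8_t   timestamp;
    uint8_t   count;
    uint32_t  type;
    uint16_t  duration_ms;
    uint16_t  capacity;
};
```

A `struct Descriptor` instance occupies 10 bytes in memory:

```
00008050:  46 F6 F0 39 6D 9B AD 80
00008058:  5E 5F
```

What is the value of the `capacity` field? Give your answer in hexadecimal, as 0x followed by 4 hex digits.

`capacity` follows `timestamp` (1 B), `count` (1 B), `type` (4 B), `duration_ms` (2 B), so it starts at offset 1 + 1 + 4 + 2 = 8 and occupies 2 bytes.
Bytes at offsets 8..9: 5E 5F.
In big-endian order the high byte comes first in memory.
The bytes are already most-significant first: 0x5E5F.

0x5E5F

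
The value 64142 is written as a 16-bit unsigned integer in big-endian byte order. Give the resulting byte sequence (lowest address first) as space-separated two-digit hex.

64142 in hexadecimal, padded to 16 bits, is 0xFA8E.
Split into bytes (most-significant first): FA 8E.
Big-endian stores the most-significant byte at the lowest address.
So the memory order matches the most-significant-first order: FA 8E.

FA 8E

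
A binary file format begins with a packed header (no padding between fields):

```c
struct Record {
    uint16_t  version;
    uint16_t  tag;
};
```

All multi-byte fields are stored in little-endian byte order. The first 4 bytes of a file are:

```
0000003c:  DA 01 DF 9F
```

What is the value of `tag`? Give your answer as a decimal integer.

40927

`tag` follows `version` (2 bytes), so it starts at byte offset 2 and occupies 2 bytes.
Bytes at offsets 2..3: DF 9F.
In little-endian order the low byte comes first in memory.
Reassemble most-significant byte first: 9F DF → 0x9FDF.
0x9FDF = 40927.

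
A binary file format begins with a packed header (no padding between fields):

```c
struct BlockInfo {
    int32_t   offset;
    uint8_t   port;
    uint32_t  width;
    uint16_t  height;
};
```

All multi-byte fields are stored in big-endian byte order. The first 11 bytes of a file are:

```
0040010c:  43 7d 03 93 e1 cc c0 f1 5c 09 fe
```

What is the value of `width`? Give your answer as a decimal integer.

3435196764

`width` follows `offset` (4 B), `port` (1 B), so it starts at offset 4 + 1 = 5 and occupies 4 bytes.
Bytes at offsets 5..8: CC C0 F1 5C.
Big-endian stores the most-significant byte at the lowest address.
The bytes are already most-significant first: 0xCCC0F15C.
0xCCC0F15C = 3435196764.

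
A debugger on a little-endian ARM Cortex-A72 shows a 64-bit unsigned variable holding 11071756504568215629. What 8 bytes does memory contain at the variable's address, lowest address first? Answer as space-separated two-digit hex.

11071756504568215629 in hexadecimal, padded to 64 bits, is 0x99A6C7E15668B84D.
Split into bytes (most-significant first): 99 A6 C7 E1 56 68 B8 4D.
In little-endian order the low byte comes first in memory.
So at ascending addresses the bytes are 4D B8 68 56 E1 C7 A6 99.

4D B8 68 56 E1 C7 A6 99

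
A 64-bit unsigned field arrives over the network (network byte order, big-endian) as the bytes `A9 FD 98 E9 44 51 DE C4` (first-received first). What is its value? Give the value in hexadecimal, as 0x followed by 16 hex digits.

Big-endian: lowest address holds the most-significant byte.
The bytes are already most-significant first: 0xA9FD98E94451DEC4.

0xA9FD98E94451DEC4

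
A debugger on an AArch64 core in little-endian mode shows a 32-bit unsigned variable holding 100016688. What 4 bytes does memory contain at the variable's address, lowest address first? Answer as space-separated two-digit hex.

30 22 F6 05

100016688 in hexadecimal, padded to 32 bits, is 0x05F62230.
Split into bytes (most-significant first): 05 F6 22 30.
Little-endian: lowest address holds the least-significant byte.
So at ascending addresses the bytes are 30 22 F6 05.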